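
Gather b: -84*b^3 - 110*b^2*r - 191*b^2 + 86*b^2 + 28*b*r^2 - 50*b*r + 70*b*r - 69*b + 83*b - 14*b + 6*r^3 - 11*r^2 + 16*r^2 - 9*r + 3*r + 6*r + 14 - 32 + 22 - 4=-84*b^3 + b^2*(-110*r - 105) + b*(28*r^2 + 20*r) + 6*r^3 + 5*r^2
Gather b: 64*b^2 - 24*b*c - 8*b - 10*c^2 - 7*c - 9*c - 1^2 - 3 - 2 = 64*b^2 + b*(-24*c - 8) - 10*c^2 - 16*c - 6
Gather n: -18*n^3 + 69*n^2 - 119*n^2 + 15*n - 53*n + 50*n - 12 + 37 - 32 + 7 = -18*n^3 - 50*n^2 + 12*n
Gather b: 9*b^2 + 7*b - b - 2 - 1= 9*b^2 + 6*b - 3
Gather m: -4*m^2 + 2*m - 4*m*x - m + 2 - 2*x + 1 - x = -4*m^2 + m*(1 - 4*x) - 3*x + 3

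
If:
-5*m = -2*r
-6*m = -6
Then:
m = 1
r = 5/2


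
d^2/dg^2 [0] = 0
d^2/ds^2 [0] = 0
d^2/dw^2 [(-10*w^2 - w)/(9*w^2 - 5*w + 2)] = 2*(-531*w^3 + 540*w^2 + 54*w - 50)/(729*w^6 - 1215*w^5 + 1161*w^4 - 665*w^3 + 258*w^2 - 60*w + 8)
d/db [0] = 0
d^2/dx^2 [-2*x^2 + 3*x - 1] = -4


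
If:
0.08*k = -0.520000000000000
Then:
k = -6.50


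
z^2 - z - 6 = (z - 3)*(z + 2)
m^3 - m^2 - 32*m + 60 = (m - 5)*(m - 2)*(m + 6)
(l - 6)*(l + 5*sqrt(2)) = l^2 - 6*l + 5*sqrt(2)*l - 30*sqrt(2)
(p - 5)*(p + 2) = p^2 - 3*p - 10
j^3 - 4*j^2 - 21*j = j*(j - 7)*(j + 3)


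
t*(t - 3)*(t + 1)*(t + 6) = t^4 + 4*t^3 - 15*t^2 - 18*t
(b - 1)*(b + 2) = b^2 + b - 2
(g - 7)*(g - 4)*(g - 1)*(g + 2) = g^4 - 10*g^3 + 15*g^2 + 50*g - 56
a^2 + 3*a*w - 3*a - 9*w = (a - 3)*(a + 3*w)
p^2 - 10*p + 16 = (p - 8)*(p - 2)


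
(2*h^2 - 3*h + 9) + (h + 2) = 2*h^2 - 2*h + 11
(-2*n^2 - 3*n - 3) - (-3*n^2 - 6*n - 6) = n^2 + 3*n + 3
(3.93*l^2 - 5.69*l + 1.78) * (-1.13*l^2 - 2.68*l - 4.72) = -4.4409*l^4 - 4.1027*l^3 - 5.31179999999999*l^2 + 22.0864*l - 8.4016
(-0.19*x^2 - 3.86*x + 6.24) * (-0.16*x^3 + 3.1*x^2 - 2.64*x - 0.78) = 0.0304*x^5 + 0.0286*x^4 - 12.4628*x^3 + 29.6826*x^2 - 13.4628*x - 4.8672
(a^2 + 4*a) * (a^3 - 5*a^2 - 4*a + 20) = a^5 - a^4 - 24*a^3 + 4*a^2 + 80*a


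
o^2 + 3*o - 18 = (o - 3)*(o + 6)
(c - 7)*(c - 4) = c^2 - 11*c + 28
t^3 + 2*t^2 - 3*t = t*(t - 1)*(t + 3)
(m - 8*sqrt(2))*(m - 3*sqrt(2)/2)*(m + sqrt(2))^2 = m^4 - 15*sqrt(2)*m^3/2 - 12*m^2 + 29*sqrt(2)*m + 48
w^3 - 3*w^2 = w^2*(w - 3)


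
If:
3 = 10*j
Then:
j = 3/10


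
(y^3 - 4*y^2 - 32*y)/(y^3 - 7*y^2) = (y^2 - 4*y - 32)/(y*(y - 7))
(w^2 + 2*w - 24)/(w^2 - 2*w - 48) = (w - 4)/(w - 8)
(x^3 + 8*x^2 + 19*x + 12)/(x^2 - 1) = (x^2 + 7*x + 12)/(x - 1)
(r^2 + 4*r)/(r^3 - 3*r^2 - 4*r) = (r + 4)/(r^2 - 3*r - 4)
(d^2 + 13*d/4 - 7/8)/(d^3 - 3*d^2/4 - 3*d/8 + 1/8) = (2*d + 7)/(2*d^2 - d - 1)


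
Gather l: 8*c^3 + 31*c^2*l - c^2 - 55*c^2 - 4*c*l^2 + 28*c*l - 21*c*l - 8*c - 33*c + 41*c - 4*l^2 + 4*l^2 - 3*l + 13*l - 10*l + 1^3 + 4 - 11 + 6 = 8*c^3 - 56*c^2 - 4*c*l^2 + l*(31*c^2 + 7*c)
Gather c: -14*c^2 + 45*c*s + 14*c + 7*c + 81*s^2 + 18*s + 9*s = -14*c^2 + c*(45*s + 21) + 81*s^2 + 27*s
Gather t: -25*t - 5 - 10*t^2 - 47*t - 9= -10*t^2 - 72*t - 14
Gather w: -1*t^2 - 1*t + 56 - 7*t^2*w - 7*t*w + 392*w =-t^2 - t + w*(-7*t^2 - 7*t + 392) + 56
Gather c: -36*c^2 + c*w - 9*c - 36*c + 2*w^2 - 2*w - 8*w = -36*c^2 + c*(w - 45) + 2*w^2 - 10*w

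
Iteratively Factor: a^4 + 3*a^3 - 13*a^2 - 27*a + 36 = (a + 3)*(a^3 - 13*a + 12) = (a + 3)*(a + 4)*(a^2 - 4*a + 3) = (a - 1)*(a + 3)*(a + 4)*(a - 3)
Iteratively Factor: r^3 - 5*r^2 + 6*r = (r)*(r^2 - 5*r + 6) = r*(r - 3)*(r - 2)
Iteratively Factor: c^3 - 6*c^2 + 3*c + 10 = (c + 1)*(c^2 - 7*c + 10) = (c - 5)*(c + 1)*(c - 2)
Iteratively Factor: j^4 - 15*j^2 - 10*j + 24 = (j + 3)*(j^3 - 3*j^2 - 6*j + 8) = (j - 1)*(j + 3)*(j^2 - 2*j - 8) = (j - 4)*(j - 1)*(j + 3)*(j + 2)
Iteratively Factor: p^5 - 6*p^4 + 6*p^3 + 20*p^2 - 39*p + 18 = (p - 1)*(p^4 - 5*p^3 + p^2 + 21*p - 18) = (p - 1)*(p + 2)*(p^3 - 7*p^2 + 15*p - 9) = (p - 3)*(p - 1)*(p + 2)*(p^2 - 4*p + 3) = (p - 3)*(p - 1)^2*(p + 2)*(p - 3)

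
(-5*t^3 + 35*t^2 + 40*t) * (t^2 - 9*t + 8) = -5*t^5 + 80*t^4 - 315*t^3 - 80*t^2 + 320*t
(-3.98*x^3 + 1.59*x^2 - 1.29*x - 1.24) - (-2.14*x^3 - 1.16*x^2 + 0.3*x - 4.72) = -1.84*x^3 + 2.75*x^2 - 1.59*x + 3.48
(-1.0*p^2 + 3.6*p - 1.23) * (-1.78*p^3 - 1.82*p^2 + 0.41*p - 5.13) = 1.78*p^5 - 4.588*p^4 - 4.7726*p^3 + 8.8446*p^2 - 18.9723*p + 6.3099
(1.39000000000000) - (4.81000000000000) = -3.42000000000000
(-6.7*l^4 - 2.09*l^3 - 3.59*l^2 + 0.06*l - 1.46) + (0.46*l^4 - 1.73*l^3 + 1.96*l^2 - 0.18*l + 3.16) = -6.24*l^4 - 3.82*l^3 - 1.63*l^2 - 0.12*l + 1.7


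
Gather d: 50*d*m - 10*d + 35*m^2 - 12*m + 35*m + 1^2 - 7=d*(50*m - 10) + 35*m^2 + 23*m - 6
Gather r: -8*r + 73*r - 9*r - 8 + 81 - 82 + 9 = 56*r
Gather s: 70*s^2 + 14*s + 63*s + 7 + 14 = 70*s^2 + 77*s + 21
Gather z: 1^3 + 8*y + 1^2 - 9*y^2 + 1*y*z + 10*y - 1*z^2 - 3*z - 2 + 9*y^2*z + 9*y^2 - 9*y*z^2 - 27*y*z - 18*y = z^2*(-9*y - 1) + z*(9*y^2 - 26*y - 3)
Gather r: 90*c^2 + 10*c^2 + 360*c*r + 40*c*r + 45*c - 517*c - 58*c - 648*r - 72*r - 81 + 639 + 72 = 100*c^2 - 530*c + r*(400*c - 720) + 630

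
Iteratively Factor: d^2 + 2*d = (d + 2)*(d)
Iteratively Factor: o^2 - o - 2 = (o - 2)*(o + 1)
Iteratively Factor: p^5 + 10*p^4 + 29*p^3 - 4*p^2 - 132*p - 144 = (p + 3)*(p^4 + 7*p^3 + 8*p^2 - 28*p - 48) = (p + 3)^2*(p^3 + 4*p^2 - 4*p - 16) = (p - 2)*(p + 3)^2*(p^2 + 6*p + 8) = (p - 2)*(p + 2)*(p + 3)^2*(p + 4)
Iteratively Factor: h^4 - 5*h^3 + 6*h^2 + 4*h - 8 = (h - 2)*(h^3 - 3*h^2 + 4) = (h - 2)^2*(h^2 - h - 2) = (h - 2)^2*(h + 1)*(h - 2)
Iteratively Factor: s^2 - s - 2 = (s - 2)*(s + 1)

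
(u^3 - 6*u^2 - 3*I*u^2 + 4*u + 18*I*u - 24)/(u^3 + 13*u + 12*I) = (u - 6)/(u + 3*I)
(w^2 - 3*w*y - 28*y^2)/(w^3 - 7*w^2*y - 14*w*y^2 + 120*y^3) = (w - 7*y)/(w^2 - 11*w*y + 30*y^2)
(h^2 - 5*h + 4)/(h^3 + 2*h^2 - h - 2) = (h - 4)/(h^2 + 3*h + 2)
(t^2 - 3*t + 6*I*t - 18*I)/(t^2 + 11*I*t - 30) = (t - 3)/(t + 5*I)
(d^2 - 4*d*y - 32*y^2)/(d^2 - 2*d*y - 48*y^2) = (d + 4*y)/(d + 6*y)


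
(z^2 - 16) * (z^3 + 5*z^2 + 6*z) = z^5 + 5*z^4 - 10*z^3 - 80*z^2 - 96*z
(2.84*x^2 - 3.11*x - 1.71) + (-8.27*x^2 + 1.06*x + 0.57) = -5.43*x^2 - 2.05*x - 1.14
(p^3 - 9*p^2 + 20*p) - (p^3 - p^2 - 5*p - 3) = -8*p^2 + 25*p + 3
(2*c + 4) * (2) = 4*c + 8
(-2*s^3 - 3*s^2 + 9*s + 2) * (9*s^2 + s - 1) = -18*s^5 - 29*s^4 + 80*s^3 + 30*s^2 - 7*s - 2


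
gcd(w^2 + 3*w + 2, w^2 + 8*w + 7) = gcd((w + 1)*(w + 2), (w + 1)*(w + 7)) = w + 1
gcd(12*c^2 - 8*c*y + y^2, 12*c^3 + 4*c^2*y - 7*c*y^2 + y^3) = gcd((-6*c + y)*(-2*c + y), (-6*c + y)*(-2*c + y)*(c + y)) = 12*c^2 - 8*c*y + y^2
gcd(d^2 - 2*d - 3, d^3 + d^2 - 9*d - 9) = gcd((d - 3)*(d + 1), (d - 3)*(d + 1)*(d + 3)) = d^2 - 2*d - 3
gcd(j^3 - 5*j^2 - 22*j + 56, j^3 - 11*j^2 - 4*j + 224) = j^2 - 3*j - 28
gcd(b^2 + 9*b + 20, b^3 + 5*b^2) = b + 5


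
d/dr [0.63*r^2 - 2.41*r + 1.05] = 1.26*r - 2.41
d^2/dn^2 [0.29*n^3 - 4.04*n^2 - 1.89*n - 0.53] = 1.74*n - 8.08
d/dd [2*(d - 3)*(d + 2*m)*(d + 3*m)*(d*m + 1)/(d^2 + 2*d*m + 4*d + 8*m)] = 2*(2*d^3*m + 3*d^2*m^2 + 9*d^2*m + d^2 + 24*d*m^2 - 24*d*m + 8*d - 36*m^2 + 21*m - 12)/(d^2 + 8*d + 16)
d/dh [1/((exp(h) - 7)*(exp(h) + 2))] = (5 - 2*exp(h))*exp(h)/(exp(4*h) - 10*exp(3*h) - 3*exp(2*h) + 140*exp(h) + 196)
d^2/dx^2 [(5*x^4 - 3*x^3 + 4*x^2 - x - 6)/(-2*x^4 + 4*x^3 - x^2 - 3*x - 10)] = 2*(-28*x^9 - 18*x^8 + 282*x^7 + 941*x^6 - 1779*x^5 + 1905*x^4 - 2618*x^3 - 3288*x^2 + 1644*x - 436)/(8*x^12 - 48*x^11 + 108*x^10 - 76*x^9 + 30*x^8 - 312*x^7 + 583*x^6 + 21*x^5 - 63*x^4 - 993*x^3 + 570*x^2 + 900*x + 1000)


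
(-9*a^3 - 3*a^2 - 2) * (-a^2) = 9*a^5 + 3*a^4 + 2*a^2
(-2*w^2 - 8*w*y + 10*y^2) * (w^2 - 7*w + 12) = -2*w^4 - 8*w^3*y + 14*w^3 + 10*w^2*y^2 + 56*w^2*y - 24*w^2 - 70*w*y^2 - 96*w*y + 120*y^2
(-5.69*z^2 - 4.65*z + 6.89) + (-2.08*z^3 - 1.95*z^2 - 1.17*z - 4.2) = -2.08*z^3 - 7.64*z^2 - 5.82*z + 2.69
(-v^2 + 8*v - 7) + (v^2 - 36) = 8*v - 43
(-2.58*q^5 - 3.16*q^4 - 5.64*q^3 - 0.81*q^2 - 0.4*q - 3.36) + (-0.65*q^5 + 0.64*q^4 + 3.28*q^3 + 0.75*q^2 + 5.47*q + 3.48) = -3.23*q^5 - 2.52*q^4 - 2.36*q^3 - 0.0600000000000001*q^2 + 5.07*q + 0.12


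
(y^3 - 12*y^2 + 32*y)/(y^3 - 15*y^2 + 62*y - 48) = y*(y - 4)/(y^2 - 7*y + 6)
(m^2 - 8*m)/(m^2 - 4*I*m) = (m - 8)/(m - 4*I)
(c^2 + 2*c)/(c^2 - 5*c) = (c + 2)/(c - 5)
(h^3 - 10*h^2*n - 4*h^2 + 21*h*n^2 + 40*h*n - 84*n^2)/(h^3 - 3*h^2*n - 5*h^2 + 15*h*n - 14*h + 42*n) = (h^2 - 7*h*n - 4*h + 28*n)/(h^2 - 5*h - 14)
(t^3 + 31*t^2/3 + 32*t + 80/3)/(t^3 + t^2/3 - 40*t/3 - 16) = (t^2 + 9*t + 20)/(t^2 - t - 12)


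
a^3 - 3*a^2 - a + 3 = (a - 3)*(a - 1)*(a + 1)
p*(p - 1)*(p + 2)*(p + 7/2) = p^4 + 9*p^3/2 + 3*p^2/2 - 7*p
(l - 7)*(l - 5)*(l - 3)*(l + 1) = l^4 - 14*l^3 + 56*l^2 - 34*l - 105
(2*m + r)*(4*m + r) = 8*m^2 + 6*m*r + r^2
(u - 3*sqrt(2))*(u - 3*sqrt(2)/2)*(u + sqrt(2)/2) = u^3 - 4*sqrt(2)*u^2 + 9*u/2 + 9*sqrt(2)/2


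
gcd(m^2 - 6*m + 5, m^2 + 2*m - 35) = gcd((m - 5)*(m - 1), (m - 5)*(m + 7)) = m - 5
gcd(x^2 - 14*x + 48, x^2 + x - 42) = x - 6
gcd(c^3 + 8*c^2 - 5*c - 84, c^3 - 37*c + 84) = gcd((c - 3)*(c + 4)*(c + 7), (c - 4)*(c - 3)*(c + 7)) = c^2 + 4*c - 21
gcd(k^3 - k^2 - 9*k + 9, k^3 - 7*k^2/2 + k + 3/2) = k^2 - 4*k + 3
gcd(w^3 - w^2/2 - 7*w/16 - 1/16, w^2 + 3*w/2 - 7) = 1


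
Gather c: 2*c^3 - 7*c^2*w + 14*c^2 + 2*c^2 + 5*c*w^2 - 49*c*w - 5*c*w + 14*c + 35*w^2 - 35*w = 2*c^3 + c^2*(16 - 7*w) + c*(5*w^2 - 54*w + 14) + 35*w^2 - 35*w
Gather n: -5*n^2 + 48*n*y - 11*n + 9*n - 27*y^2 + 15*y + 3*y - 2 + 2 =-5*n^2 + n*(48*y - 2) - 27*y^2 + 18*y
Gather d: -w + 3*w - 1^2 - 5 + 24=2*w + 18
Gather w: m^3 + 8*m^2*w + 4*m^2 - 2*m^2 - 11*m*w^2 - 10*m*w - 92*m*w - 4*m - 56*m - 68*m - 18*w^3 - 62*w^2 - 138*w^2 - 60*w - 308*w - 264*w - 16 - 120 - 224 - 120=m^3 + 2*m^2 - 128*m - 18*w^3 + w^2*(-11*m - 200) + w*(8*m^2 - 102*m - 632) - 480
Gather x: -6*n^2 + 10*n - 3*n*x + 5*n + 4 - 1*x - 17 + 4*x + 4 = -6*n^2 + 15*n + x*(3 - 3*n) - 9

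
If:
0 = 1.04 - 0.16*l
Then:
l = 6.50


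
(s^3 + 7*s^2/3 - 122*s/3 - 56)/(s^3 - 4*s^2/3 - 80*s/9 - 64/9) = 3*(s^2 + s - 42)/(3*s^2 - 8*s - 16)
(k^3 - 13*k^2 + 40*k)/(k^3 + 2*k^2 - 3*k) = (k^2 - 13*k + 40)/(k^2 + 2*k - 3)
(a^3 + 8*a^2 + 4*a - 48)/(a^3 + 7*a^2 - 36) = (a + 4)/(a + 3)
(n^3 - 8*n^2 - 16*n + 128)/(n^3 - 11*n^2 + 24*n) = (n^2 - 16)/(n*(n - 3))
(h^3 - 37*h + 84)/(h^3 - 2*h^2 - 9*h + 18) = (h^2 + 3*h - 28)/(h^2 + h - 6)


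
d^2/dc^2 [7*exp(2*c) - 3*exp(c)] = (28*exp(c) - 3)*exp(c)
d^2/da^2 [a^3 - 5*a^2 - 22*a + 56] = 6*a - 10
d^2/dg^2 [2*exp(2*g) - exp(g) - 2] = (8*exp(g) - 1)*exp(g)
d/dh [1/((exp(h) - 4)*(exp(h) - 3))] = (7 - 2*exp(h))*exp(h)/(exp(4*h) - 14*exp(3*h) + 73*exp(2*h) - 168*exp(h) + 144)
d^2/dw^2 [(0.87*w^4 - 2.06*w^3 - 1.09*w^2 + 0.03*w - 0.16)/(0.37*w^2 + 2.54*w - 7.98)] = (0.238206*w^6 + 4.905756*w^5 + 18.26478*w^4 - 318.83559*w^3 + 895.90926*w^2 - 787.460484*w - 140.616464)/(0.050653*w^6 + 1.043178*w^5 + 3.88389*w^4 - 28.61056*w^3 - 83.76606*w^2 + 485.244648*w - 508.169592)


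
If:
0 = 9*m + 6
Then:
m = -2/3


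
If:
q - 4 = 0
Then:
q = 4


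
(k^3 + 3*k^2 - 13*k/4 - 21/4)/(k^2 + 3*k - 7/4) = (2*k^2 - k - 3)/(2*k - 1)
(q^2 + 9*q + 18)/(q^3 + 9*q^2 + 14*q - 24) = (q + 3)/(q^2 + 3*q - 4)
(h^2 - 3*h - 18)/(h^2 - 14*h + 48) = (h + 3)/(h - 8)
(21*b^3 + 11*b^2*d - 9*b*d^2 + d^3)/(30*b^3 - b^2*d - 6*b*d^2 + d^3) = (7*b^2 + 6*b*d - d^2)/(10*b^2 + 3*b*d - d^2)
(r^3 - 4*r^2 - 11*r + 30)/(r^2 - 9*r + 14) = (r^2 - 2*r - 15)/(r - 7)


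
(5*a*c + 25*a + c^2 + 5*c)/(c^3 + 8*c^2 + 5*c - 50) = (5*a + c)/(c^2 + 3*c - 10)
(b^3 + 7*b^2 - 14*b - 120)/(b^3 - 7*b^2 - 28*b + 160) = (b + 6)/(b - 8)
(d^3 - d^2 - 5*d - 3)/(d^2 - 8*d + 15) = (d^2 + 2*d + 1)/(d - 5)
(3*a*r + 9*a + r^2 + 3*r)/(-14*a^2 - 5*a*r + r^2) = (3*a*r + 9*a + r^2 + 3*r)/(-14*a^2 - 5*a*r + r^2)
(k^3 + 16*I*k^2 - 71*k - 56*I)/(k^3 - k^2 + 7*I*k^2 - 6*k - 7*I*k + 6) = (k^2 + 15*I*k - 56)/(k^2 + k*(-1 + 6*I) - 6*I)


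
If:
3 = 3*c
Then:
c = 1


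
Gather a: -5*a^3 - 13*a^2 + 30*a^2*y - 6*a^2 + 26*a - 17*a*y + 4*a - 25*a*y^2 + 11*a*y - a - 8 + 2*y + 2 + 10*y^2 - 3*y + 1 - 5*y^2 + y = -5*a^3 + a^2*(30*y - 19) + a*(-25*y^2 - 6*y + 29) + 5*y^2 - 5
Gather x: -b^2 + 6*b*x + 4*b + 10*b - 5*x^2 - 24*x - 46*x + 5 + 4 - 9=-b^2 + 14*b - 5*x^2 + x*(6*b - 70)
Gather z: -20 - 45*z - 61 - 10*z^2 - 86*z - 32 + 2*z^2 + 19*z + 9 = -8*z^2 - 112*z - 104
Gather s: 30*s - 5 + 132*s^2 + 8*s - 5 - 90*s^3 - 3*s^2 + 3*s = -90*s^3 + 129*s^2 + 41*s - 10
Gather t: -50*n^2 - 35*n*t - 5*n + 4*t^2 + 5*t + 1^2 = -50*n^2 - 5*n + 4*t^2 + t*(5 - 35*n) + 1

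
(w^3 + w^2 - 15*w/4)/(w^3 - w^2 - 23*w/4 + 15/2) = w/(w - 2)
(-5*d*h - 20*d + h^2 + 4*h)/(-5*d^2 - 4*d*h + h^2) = (h + 4)/(d + h)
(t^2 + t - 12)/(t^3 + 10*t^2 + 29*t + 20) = (t - 3)/(t^2 + 6*t + 5)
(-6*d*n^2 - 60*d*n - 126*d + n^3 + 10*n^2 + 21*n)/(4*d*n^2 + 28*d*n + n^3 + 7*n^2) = (-6*d*n - 18*d + n^2 + 3*n)/(n*(4*d + n))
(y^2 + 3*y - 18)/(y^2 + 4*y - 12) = (y - 3)/(y - 2)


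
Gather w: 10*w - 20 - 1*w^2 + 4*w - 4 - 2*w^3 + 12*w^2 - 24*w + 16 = -2*w^3 + 11*w^2 - 10*w - 8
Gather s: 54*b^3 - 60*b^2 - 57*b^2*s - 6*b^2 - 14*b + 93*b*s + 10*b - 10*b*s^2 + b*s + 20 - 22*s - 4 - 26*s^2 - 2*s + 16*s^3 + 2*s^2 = 54*b^3 - 66*b^2 - 4*b + 16*s^3 + s^2*(-10*b - 24) + s*(-57*b^2 + 94*b - 24) + 16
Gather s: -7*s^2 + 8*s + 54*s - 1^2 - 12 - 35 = -7*s^2 + 62*s - 48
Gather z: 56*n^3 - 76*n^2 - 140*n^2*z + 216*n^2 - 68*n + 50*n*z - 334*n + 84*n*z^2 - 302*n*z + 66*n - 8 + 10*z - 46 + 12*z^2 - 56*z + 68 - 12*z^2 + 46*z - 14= 56*n^3 + 140*n^2 + 84*n*z^2 - 336*n + z*(-140*n^2 - 252*n)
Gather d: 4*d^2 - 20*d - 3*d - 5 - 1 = 4*d^2 - 23*d - 6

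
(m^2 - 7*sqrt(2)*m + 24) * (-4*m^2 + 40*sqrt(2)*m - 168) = -4*m^4 + 68*sqrt(2)*m^3 - 824*m^2 + 2136*sqrt(2)*m - 4032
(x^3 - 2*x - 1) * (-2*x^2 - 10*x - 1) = -2*x^5 - 10*x^4 + 3*x^3 + 22*x^2 + 12*x + 1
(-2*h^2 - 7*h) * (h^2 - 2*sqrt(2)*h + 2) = -2*h^4 - 7*h^3 + 4*sqrt(2)*h^3 - 4*h^2 + 14*sqrt(2)*h^2 - 14*h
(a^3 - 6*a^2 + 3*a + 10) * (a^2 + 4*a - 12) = a^5 - 2*a^4 - 33*a^3 + 94*a^2 + 4*a - 120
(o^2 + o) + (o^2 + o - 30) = 2*o^2 + 2*o - 30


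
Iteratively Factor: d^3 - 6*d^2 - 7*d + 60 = (d + 3)*(d^2 - 9*d + 20) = (d - 4)*(d + 3)*(d - 5)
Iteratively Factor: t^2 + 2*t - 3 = (t + 3)*(t - 1)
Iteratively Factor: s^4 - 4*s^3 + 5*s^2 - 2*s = (s - 2)*(s^3 - 2*s^2 + s) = (s - 2)*(s - 1)*(s^2 - s) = (s - 2)*(s - 1)^2*(s)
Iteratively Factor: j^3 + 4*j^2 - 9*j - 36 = (j + 4)*(j^2 - 9) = (j + 3)*(j + 4)*(j - 3)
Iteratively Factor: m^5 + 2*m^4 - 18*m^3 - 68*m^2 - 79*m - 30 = (m + 1)*(m^4 + m^3 - 19*m^2 - 49*m - 30) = (m - 5)*(m + 1)*(m^3 + 6*m^2 + 11*m + 6) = (m - 5)*(m + 1)*(m + 3)*(m^2 + 3*m + 2) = (m - 5)*(m + 1)*(m + 2)*(m + 3)*(m + 1)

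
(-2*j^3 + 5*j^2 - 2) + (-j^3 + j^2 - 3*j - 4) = -3*j^3 + 6*j^2 - 3*j - 6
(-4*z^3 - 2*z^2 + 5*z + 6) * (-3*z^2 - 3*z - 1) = 12*z^5 + 18*z^4 - 5*z^3 - 31*z^2 - 23*z - 6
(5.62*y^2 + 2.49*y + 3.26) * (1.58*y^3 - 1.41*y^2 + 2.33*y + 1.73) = 8.8796*y^5 - 3.99*y^4 + 14.7345*y^3 + 10.9277*y^2 + 11.9035*y + 5.6398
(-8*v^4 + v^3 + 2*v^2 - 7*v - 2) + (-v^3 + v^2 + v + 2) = -8*v^4 + 3*v^2 - 6*v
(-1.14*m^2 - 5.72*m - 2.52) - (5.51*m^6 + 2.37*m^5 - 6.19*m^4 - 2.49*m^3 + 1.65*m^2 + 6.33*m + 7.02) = -5.51*m^6 - 2.37*m^5 + 6.19*m^4 + 2.49*m^3 - 2.79*m^2 - 12.05*m - 9.54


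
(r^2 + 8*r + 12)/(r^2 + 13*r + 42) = (r + 2)/(r + 7)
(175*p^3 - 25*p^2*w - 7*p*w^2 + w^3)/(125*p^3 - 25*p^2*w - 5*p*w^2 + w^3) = (7*p - w)/(5*p - w)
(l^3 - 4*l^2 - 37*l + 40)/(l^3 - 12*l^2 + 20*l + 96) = (l^2 + 4*l - 5)/(l^2 - 4*l - 12)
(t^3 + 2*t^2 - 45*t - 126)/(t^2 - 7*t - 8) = (-t^3 - 2*t^2 + 45*t + 126)/(-t^2 + 7*t + 8)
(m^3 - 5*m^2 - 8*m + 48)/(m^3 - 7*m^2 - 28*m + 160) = (m^2 - m - 12)/(m^2 - 3*m - 40)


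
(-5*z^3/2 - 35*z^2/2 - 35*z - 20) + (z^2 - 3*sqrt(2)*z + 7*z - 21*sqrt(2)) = -5*z^3/2 - 33*z^2/2 - 28*z - 3*sqrt(2)*z - 21*sqrt(2) - 20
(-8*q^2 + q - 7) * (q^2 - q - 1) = -8*q^4 + 9*q^3 + 6*q + 7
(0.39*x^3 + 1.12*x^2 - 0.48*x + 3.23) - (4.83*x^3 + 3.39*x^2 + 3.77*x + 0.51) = -4.44*x^3 - 2.27*x^2 - 4.25*x + 2.72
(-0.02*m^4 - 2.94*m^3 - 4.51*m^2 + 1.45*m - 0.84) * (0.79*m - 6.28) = -0.0158*m^5 - 2.197*m^4 + 14.9003*m^3 + 29.4683*m^2 - 9.7696*m + 5.2752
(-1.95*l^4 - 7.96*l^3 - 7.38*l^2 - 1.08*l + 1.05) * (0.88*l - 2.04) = -1.716*l^5 - 3.0268*l^4 + 9.744*l^3 + 14.1048*l^2 + 3.1272*l - 2.142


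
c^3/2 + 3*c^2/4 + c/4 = c*(c/2 + 1/2)*(c + 1/2)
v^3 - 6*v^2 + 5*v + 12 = (v - 4)*(v - 3)*(v + 1)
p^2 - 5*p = p*(p - 5)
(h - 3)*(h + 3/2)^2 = h^3 - 27*h/4 - 27/4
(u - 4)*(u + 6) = u^2 + 2*u - 24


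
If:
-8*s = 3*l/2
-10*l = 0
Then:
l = 0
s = 0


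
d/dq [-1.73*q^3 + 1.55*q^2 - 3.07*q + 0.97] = -5.19*q^2 + 3.1*q - 3.07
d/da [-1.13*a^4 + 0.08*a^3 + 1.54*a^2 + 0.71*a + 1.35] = -4.52*a^3 + 0.24*a^2 + 3.08*a + 0.71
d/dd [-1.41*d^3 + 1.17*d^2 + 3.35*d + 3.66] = -4.23*d^2 + 2.34*d + 3.35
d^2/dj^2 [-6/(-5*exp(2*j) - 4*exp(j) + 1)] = 24*(-(5*exp(j) + 1)*(5*exp(2*j) + 4*exp(j) - 1) + 2*(5*exp(j) + 2)^2*exp(j))*exp(j)/(5*exp(2*j) + 4*exp(j) - 1)^3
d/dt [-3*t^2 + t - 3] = 1 - 6*t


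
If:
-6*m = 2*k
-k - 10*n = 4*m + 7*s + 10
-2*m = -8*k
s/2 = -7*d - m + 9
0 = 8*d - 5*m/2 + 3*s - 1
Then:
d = 53/34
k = 0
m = 0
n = 57/34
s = -65/17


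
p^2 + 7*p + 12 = (p + 3)*(p + 4)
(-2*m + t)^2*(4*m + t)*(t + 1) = 16*m^3*t + 16*m^3 - 12*m^2*t^2 - 12*m^2*t + t^4 + t^3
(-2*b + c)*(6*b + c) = -12*b^2 + 4*b*c + c^2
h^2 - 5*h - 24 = (h - 8)*(h + 3)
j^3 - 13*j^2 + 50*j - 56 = (j - 7)*(j - 4)*(j - 2)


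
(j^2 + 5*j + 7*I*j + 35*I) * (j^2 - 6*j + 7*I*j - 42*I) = j^4 - j^3 + 14*I*j^3 - 79*j^2 - 14*I*j^2 + 49*j - 420*I*j + 1470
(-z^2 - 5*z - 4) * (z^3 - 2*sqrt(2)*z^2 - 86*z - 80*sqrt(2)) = -z^5 - 5*z^4 + 2*sqrt(2)*z^4 + 10*sqrt(2)*z^3 + 82*z^3 + 88*sqrt(2)*z^2 + 430*z^2 + 344*z + 400*sqrt(2)*z + 320*sqrt(2)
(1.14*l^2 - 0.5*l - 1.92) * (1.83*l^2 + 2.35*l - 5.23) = 2.0862*l^4 + 1.764*l^3 - 10.6508*l^2 - 1.897*l + 10.0416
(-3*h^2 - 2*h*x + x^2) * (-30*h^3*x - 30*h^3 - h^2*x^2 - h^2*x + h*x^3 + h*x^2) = 90*h^5*x + 90*h^5 + 63*h^4*x^2 + 63*h^4*x - 31*h^3*x^3 - 31*h^3*x^2 - 3*h^2*x^4 - 3*h^2*x^3 + h*x^5 + h*x^4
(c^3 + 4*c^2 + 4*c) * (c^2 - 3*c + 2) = c^5 + c^4 - 6*c^3 - 4*c^2 + 8*c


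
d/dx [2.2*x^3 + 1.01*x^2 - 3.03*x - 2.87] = 6.6*x^2 + 2.02*x - 3.03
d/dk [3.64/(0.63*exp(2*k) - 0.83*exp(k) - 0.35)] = (3.0212 - 4.5864*exp(k))*exp(k)/(-0.63*exp(2*k) + 0.83*exp(k) + 0.35)^2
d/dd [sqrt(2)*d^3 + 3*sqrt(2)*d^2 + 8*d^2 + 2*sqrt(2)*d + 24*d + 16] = 3*sqrt(2)*d^2 + 6*sqrt(2)*d + 16*d + 2*sqrt(2) + 24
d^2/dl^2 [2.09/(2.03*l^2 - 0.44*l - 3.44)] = (17.225362*l^2 - 3.733576*l - 2.09*(4.06*l - 0.44)*(8.12*l - 0.88) - 29.189776)/(-2.03*l^2 + 0.44*l + 3.44)^3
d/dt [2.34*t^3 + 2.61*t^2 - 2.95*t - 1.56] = 7.02*t^2 + 5.22*t - 2.95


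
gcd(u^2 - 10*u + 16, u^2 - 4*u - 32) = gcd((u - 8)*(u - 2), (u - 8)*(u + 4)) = u - 8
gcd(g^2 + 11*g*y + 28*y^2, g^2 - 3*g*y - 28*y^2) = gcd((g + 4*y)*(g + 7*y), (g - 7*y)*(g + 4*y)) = g + 4*y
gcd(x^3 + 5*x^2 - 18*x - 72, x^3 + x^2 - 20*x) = x - 4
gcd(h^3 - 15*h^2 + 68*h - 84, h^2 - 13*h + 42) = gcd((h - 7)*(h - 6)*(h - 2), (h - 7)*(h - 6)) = h^2 - 13*h + 42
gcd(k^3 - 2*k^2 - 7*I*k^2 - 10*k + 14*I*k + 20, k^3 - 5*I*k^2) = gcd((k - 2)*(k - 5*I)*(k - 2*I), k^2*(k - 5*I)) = k - 5*I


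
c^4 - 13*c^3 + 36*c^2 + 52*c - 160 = (c - 8)*(c - 5)*(c - 2)*(c + 2)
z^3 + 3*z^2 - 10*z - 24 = (z - 3)*(z + 2)*(z + 4)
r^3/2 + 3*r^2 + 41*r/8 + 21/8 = (r/2 + 1/2)*(r + 3/2)*(r + 7/2)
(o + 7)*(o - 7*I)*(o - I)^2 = o^4 + 7*o^3 - 9*I*o^3 - 15*o^2 - 63*I*o^2 - 105*o + 7*I*o + 49*I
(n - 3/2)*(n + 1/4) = n^2 - 5*n/4 - 3/8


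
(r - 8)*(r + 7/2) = r^2 - 9*r/2 - 28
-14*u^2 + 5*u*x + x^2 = (-2*u + x)*(7*u + x)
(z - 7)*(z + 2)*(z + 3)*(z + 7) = z^4 + 5*z^3 - 43*z^2 - 245*z - 294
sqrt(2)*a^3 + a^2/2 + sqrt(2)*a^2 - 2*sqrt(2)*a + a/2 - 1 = (a - 1)*(a + 2)*(sqrt(2)*a + 1/2)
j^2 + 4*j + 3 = (j + 1)*(j + 3)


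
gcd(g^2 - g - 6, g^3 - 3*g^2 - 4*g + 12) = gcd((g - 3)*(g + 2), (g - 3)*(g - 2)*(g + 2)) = g^2 - g - 6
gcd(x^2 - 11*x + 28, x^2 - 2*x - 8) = x - 4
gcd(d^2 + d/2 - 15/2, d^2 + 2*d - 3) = d + 3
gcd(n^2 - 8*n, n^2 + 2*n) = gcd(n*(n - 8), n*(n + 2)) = n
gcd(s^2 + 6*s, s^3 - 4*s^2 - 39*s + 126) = s + 6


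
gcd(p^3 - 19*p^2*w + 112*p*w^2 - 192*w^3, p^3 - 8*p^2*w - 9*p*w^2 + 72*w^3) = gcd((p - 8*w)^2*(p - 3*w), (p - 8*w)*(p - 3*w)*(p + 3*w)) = p^2 - 11*p*w + 24*w^2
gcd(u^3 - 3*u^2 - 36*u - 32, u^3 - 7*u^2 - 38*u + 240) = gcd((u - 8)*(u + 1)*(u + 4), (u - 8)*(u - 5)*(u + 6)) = u - 8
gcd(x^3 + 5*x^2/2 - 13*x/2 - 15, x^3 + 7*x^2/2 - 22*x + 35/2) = x - 5/2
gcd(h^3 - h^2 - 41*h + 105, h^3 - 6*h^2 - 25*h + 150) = h - 5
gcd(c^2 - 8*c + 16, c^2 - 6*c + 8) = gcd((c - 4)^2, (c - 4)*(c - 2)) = c - 4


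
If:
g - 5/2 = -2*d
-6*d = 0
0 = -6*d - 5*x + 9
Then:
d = 0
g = 5/2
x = 9/5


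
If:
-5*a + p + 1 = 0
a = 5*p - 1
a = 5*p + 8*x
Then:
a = 1/4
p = 1/4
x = -1/8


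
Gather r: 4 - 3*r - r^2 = -r^2 - 3*r + 4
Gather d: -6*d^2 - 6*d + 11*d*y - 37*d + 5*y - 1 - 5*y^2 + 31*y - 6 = -6*d^2 + d*(11*y - 43) - 5*y^2 + 36*y - 7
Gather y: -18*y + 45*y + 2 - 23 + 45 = 27*y + 24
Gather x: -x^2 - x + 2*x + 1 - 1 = -x^2 + x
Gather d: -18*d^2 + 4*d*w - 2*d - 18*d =-18*d^2 + d*(4*w - 20)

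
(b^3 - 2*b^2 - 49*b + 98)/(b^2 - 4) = (b^2 - 49)/(b + 2)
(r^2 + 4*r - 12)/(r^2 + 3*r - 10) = (r + 6)/(r + 5)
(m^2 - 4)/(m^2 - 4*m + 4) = (m + 2)/(m - 2)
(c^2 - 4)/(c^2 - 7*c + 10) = (c + 2)/(c - 5)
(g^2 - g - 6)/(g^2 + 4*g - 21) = (g + 2)/(g + 7)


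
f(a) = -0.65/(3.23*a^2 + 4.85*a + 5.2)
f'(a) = -0.65*(-6.46*a - 4.85)/(3.23*a^2 + 4.85*a + 5.2)^2 = (4.199*a + 3.1525)/(3.23*a^2 + 4.85*a + 5.2)^2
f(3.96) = -0.01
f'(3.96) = 0.00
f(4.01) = -0.01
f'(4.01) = 0.00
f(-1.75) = -0.10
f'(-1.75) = -0.10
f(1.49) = -0.03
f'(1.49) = 0.02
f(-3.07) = -0.03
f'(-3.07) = -0.02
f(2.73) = -0.02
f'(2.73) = 0.01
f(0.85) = -0.06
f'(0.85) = 0.05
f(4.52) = -0.01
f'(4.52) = 0.00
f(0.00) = -0.12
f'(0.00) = 0.12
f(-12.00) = -0.00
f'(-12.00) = -0.00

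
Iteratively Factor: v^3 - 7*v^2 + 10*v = (v - 5)*(v^2 - 2*v) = v*(v - 5)*(v - 2)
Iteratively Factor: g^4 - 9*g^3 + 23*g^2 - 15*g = (g - 1)*(g^3 - 8*g^2 + 15*g) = g*(g - 1)*(g^2 - 8*g + 15) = g*(g - 5)*(g - 1)*(g - 3)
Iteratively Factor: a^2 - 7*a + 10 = (a - 5)*(a - 2)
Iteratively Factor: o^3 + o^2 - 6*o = (o + 3)*(o^2 - 2*o) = (o - 2)*(o + 3)*(o)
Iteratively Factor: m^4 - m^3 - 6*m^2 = (m)*(m^3 - m^2 - 6*m) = m*(m - 3)*(m^2 + 2*m) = m^2*(m - 3)*(m + 2)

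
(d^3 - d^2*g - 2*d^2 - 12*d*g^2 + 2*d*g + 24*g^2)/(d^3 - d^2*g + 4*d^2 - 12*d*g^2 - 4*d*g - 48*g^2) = (d - 2)/(d + 4)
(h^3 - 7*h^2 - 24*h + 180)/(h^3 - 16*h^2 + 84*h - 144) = (h + 5)/(h - 4)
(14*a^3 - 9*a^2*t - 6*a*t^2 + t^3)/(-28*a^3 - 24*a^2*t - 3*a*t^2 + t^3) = (-a + t)/(2*a + t)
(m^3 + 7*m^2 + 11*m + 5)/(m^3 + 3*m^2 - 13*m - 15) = (m + 1)/(m - 3)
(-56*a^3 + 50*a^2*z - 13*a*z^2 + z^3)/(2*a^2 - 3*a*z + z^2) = (28*a^2 - 11*a*z + z^2)/(-a + z)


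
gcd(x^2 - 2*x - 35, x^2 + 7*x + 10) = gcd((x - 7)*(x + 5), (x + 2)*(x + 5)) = x + 5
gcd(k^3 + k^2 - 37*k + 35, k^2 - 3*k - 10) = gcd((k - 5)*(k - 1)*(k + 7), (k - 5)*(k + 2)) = k - 5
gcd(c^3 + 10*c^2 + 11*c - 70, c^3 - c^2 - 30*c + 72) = 1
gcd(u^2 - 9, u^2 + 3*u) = u + 3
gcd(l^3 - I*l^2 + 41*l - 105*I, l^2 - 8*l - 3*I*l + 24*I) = l - 3*I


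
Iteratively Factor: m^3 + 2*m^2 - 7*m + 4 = (m + 4)*(m^2 - 2*m + 1) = (m - 1)*(m + 4)*(m - 1)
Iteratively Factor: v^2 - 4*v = (v)*(v - 4)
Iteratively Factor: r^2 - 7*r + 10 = (r - 5)*(r - 2)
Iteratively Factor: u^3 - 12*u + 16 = (u - 2)*(u^2 + 2*u - 8) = (u - 2)^2*(u + 4)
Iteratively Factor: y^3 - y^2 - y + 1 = (y + 1)*(y^2 - 2*y + 1) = (y - 1)*(y + 1)*(y - 1)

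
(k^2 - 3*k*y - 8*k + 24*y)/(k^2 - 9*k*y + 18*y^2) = (8 - k)/(-k + 6*y)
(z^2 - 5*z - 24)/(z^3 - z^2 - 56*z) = (z + 3)/(z*(z + 7))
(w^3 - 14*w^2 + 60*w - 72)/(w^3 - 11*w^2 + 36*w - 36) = (w - 6)/(w - 3)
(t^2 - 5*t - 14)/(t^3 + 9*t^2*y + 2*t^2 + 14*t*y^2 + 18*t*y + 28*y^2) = (t - 7)/(t^2 + 9*t*y + 14*y^2)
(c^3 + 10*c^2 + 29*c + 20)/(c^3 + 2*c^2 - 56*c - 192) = (c^2 + 6*c + 5)/(c^2 - 2*c - 48)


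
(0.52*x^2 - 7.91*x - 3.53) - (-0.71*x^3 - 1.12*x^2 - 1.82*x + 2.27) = 0.71*x^3 + 1.64*x^2 - 6.09*x - 5.8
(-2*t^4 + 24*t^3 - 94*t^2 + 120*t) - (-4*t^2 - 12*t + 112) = -2*t^4 + 24*t^3 - 90*t^2 + 132*t - 112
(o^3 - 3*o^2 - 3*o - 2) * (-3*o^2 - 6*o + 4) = -3*o^5 + 3*o^4 + 31*o^3 + 12*o^2 - 8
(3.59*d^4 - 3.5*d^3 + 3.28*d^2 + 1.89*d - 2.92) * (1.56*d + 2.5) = 5.6004*d^5 + 3.515*d^4 - 3.6332*d^3 + 11.1484*d^2 + 0.1698*d - 7.3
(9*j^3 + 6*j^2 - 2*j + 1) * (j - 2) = 9*j^4 - 12*j^3 - 14*j^2 + 5*j - 2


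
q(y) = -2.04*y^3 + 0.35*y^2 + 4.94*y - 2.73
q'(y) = -6.12*y^2 + 0.7*y + 4.94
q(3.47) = -66.61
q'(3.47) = -66.32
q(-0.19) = -3.64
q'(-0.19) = 4.59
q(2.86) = -33.46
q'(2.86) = -43.12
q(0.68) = 0.15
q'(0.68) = 2.59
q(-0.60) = -5.13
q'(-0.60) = 2.32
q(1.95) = -6.89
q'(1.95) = -16.97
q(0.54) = -0.28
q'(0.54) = 3.53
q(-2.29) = 12.29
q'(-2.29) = -28.76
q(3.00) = -39.84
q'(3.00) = -48.04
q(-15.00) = 6886.92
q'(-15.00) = -1382.56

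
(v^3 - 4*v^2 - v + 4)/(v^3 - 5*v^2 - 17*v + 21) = (v^2 - 3*v - 4)/(v^2 - 4*v - 21)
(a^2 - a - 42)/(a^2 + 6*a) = (a - 7)/a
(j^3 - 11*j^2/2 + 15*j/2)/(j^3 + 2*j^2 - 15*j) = (j - 5/2)/(j + 5)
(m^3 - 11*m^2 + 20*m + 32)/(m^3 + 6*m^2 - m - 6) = (m^2 - 12*m + 32)/(m^2 + 5*m - 6)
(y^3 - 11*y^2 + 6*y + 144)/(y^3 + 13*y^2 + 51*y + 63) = (y^2 - 14*y + 48)/(y^2 + 10*y + 21)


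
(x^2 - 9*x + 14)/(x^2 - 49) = (x - 2)/(x + 7)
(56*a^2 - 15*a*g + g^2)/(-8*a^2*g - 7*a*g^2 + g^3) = (-7*a + g)/(g*(a + g))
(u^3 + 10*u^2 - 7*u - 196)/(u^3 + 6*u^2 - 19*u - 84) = (u + 7)/(u + 3)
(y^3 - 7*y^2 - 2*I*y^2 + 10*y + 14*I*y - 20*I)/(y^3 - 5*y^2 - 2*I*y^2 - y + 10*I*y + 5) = (y^2 - 2*y*(1 + I) + 4*I)/(y^2 - 2*I*y - 1)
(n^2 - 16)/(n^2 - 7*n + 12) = (n + 4)/(n - 3)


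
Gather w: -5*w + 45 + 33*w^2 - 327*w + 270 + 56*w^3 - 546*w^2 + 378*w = 56*w^3 - 513*w^2 + 46*w + 315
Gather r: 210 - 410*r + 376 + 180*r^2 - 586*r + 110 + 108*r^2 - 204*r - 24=288*r^2 - 1200*r + 672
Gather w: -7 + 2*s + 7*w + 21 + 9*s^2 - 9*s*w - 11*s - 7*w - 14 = 9*s^2 - 9*s*w - 9*s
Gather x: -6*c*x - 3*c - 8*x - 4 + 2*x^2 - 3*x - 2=-3*c + 2*x^2 + x*(-6*c - 11) - 6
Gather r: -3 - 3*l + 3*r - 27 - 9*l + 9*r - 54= -12*l + 12*r - 84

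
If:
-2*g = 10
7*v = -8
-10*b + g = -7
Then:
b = 1/5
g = -5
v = -8/7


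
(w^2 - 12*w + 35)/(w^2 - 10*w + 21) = (w - 5)/(w - 3)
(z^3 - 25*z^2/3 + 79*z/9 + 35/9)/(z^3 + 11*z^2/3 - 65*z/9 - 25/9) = (z - 7)/(z + 5)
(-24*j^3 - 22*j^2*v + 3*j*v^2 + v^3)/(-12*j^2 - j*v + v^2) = (6*j^2 + 7*j*v + v^2)/(3*j + v)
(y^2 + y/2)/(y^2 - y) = (y + 1/2)/(y - 1)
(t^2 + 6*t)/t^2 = (t + 6)/t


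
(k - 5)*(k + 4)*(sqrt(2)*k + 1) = sqrt(2)*k^3 - sqrt(2)*k^2 + k^2 - 20*sqrt(2)*k - k - 20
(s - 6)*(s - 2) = s^2 - 8*s + 12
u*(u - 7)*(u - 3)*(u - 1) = u^4 - 11*u^3 + 31*u^2 - 21*u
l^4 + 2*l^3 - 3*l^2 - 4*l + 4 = (l - 1)^2*(l + 2)^2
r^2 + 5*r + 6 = (r + 2)*(r + 3)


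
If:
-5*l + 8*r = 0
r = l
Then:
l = 0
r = 0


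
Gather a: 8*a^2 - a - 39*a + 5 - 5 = 8*a^2 - 40*a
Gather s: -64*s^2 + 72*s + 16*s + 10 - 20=-64*s^2 + 88*s - 10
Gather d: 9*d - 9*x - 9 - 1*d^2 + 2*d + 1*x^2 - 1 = -d^2 + 11*d + x^2 - 9*x - 10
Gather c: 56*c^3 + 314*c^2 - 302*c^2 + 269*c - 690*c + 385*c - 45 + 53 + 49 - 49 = 56*c^3 + 12*c^2 - 36*c + 8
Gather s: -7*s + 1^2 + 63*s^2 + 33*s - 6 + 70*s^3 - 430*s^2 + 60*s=70*s^3 - 367*s^2 + 86*s - 5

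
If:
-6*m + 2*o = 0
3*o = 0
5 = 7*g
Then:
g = 5/7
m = 0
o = 0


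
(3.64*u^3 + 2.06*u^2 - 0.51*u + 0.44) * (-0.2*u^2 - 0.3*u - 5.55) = -0.728*u^5 - 1.504*u^4 - 20.718*u^3 - 11.368*u^2 + 2.6985*u - 2.442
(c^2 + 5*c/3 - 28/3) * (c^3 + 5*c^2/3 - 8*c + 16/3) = c^5 + 10*c^4/3 - 131*c^3/9 - 212*c^2/9 + 752*c/9 - 448/9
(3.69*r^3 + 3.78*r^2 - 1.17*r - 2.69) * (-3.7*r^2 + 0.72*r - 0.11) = -13.653*r^5 - 11.3292*r^4 + 6.6447*r^3 + 8.6948*r^2 - 1.8081*r + 0.2959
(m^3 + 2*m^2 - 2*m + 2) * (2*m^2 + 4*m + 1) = 2*m^5 + 8*m^4 + 5*m^3 - 2*m^2 + 6*m + 2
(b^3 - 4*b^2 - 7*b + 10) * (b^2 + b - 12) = b^5 - 3*b^4 - 23*b^3 + 51*b^2 + 94*b - 120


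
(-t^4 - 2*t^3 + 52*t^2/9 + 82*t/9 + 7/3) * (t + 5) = -t^5 - 7*t^4 - 38*t^3/9 + 38*t^2 + 431*t/9 + 35/3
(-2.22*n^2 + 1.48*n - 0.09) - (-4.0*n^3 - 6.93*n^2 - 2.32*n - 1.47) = 4.0*n^3 + 4.71*n^2 + 3.8*n + 1.38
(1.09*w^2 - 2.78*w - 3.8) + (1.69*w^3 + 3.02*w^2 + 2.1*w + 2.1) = 1.69*w^3 + 4.11*w^2 - 0.68*w - 1.7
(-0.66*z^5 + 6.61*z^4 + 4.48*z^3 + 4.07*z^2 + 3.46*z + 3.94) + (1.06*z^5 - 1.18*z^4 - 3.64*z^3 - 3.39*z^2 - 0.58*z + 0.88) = 0.4*z^5 + 5.43*z^4 + 0.84*z^3 + 0.68*z^2 + 2.88*z + 4.82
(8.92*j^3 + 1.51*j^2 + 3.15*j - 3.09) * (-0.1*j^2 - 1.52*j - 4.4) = -0.892*j^5 - 13.7094*j^4 - 41.8582*j^3 - 11.123*j^2 - 9.1632*j + 13.596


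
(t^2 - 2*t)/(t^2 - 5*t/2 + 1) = 2*t/(2*t - 1)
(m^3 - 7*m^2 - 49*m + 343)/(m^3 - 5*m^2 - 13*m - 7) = (m^2 - 49)/(m^2 + 2*m + 1)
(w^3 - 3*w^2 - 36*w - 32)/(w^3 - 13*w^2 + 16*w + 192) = (w^2 + 5*w + 4)/(w^2 - 5*w - 24)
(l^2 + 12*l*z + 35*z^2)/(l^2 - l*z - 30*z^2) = (-l - 7*z)/(-l + 6*z)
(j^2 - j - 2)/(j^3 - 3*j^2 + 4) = 1/(j - 2)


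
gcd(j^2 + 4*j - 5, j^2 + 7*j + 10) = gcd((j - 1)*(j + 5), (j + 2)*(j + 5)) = j + 5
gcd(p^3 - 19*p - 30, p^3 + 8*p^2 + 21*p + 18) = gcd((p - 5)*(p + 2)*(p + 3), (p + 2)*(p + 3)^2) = p^2 + 5*p + 6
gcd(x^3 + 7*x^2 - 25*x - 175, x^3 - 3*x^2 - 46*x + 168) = x + 7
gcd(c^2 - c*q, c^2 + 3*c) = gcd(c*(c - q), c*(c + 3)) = c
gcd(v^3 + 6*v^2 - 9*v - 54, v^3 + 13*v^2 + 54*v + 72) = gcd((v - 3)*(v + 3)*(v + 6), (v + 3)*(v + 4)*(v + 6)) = v^2 + 9*v + 18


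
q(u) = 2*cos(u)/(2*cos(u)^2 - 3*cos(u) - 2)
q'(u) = 2*(4*sin(u)*cos(u) - 3*sin(u))*cos(u)/(2*cos(u)^2 - 3*cos(u) - 2)^2 - 2*sin(u)/(2*cos(u)^2 - 3*cos(u) - 2)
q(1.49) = -0.07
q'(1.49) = 0.81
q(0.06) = -0.67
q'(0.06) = 0.05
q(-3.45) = -0.71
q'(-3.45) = 0.32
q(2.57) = -0.87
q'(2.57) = 0.98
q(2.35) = -1.28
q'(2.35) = 3.54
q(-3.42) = -0.70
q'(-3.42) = 0.28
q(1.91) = 0.85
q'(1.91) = 6.88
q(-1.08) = -0.32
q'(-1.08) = -0.49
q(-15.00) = -1.06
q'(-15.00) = -2.00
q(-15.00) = -1.06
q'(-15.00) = -2.00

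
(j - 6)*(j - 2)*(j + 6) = j^3 - 2*j^2 - 36*j + 72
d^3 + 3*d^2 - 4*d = d*(d - 1)*(d + 4)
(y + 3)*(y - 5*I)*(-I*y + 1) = -I*y^3 - 4*y^2 - 3*I*y^2 - 12*y - 5*I*y - 15*I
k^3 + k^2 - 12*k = k*(k - 3)*(k + 4)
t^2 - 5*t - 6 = (t - 6)*(t + 1)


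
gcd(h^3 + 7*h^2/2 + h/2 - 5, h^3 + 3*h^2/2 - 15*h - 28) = h + 2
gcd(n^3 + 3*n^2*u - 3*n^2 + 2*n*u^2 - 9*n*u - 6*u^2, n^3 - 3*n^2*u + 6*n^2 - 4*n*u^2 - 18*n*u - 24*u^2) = n + u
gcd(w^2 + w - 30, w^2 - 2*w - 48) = w + 6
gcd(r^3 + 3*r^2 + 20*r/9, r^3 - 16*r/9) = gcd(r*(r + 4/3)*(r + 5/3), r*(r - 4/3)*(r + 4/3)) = r^2 + 4*r/3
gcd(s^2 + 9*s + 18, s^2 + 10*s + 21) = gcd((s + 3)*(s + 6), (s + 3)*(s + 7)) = s + 3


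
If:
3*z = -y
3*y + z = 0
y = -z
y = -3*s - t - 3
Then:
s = -t/3 - 1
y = 0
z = 0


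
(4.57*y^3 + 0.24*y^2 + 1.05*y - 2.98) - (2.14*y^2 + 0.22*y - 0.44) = 4.57*y^3 - 1.9*y^2 + 0.83*y - 2.54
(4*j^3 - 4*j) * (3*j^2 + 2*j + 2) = 12*j^5 + 8*j^4 - 4*j^3 - 8*j^2 - 8*j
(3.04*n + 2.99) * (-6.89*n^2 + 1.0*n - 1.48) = -20.9456*n^3 - 17.5611*n^2 - 1.5092*n - 4.4252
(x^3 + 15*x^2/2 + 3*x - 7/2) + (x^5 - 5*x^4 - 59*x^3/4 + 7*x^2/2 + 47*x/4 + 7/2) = x^5 - 5*x^4 - 55*x^3/4 + 11*x^2 + 59*x/4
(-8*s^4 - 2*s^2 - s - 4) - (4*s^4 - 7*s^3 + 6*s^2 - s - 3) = -12*s^4 + 7*s^3 - 8*s^2 - 1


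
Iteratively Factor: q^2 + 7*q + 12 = (q + 4)*(q + 3)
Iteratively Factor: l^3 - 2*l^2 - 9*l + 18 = (l - 2)*(l^2 - 9) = (l - 3)*(l - 2)*(l + 3)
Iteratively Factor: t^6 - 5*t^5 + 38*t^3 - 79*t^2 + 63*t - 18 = (t - 3)*(t^5 - 2*t^4 - 6*t^3 + 20*t^2 - 19*t + 6) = (t - 3)*(t - 2)*(t^4 - 6*t^2 + 8*t - 3) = (t - 3)*(t - 2)*(t - 1)*(t^3 + t^2 - 5*t + 3) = (t - 3)*(t - 2)*(t - 1)*(t + 3)*(t^2 - 2*t + 1) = (t - 3)*(t - 2)*(t - 1)^2*(t + 3)*(t - 1)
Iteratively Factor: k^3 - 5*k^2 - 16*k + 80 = (k - 5)*(k^2 - 16) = (k - 5)*(k + 4)*(k - 4)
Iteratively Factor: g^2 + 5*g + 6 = (g + 3)*(g + 2)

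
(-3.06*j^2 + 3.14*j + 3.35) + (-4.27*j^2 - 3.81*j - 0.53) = -7.33*j^2 - 0.67*j + 2.82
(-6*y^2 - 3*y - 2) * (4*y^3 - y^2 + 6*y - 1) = -24*y^5 - 6*y^4 - 41*y^3 - 10*y^2 - 9*y + 2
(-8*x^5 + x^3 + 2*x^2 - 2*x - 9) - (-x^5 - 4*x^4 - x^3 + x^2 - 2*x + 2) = -7*x^5 + 4*x^4 + 2*x^3 + x^2 - 11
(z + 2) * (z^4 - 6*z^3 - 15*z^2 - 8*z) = z^5 - 4*z^4 - 27*z^3 - 38*z^2 - 16*z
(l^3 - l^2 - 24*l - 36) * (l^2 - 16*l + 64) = l^5 - 17*l^4 + 56*l^3 + 284*l^2 - 960*l - 2304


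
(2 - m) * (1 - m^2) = m^3 - 2*m^2 - m + 2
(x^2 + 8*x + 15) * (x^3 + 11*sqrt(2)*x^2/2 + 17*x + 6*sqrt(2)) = x^5 + 11*sqrt(2)*x^4/2 + 8*x^4 + 32*x^3 + 44*sqrt(2)*x^3 + 177*sqrt(2)*x^2/2 + 136*x^2 + 48*sqrt(2)*x + 255*x + 90*sqrt(2)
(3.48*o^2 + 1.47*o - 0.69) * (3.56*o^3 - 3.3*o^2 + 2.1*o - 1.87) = 12.3888*o^5 - 6.2508*o^4 + 0.000600000000000378*o^3 - 1.1436*o^2 - 4.1979*o + 1.2903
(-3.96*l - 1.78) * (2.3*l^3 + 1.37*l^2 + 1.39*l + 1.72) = -9.108*l^4 - 9.5192*l^3 - 7.943*l^2 - 9.2854*l - 3.0616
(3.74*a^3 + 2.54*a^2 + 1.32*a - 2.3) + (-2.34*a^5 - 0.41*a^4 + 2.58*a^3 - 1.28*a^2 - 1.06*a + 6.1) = -2.34*a^5 - 0.41*a^4 + 6.32*a^3 + 1.26*a^2 + 0.26*a + 3.8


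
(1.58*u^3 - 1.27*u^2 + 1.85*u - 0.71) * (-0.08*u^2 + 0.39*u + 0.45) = -0.1264*u^5 + 0.7178*u^4 + 0.0677*u^3 + 0.2068*u^2 + 0.5556*u - 0.3195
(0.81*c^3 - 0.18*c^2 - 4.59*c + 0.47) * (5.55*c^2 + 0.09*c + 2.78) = 4.4955*c^5 - 0.9261*c^4 - 23.2389*c^3 + 1.695*c^2 - 12.7179*c + 1.3066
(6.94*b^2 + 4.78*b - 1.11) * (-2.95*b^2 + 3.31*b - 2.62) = -20.473*b^4 + 8.8704*b^3 + 0.913500000000002*b^2 - 16.1977*b + 2.9082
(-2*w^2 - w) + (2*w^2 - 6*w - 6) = -7*w - 6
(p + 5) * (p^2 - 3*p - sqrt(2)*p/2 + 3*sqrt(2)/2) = p^3 - sqrt(2)*p^2/2 + 2*p^2 - 15*p - sqrt(2)*p + 15*sqrt(2)/2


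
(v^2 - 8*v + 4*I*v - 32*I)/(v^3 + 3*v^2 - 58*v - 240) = (v + 4*I)/(v^2 + 11*v + 30)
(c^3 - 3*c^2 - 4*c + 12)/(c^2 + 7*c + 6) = (c^3 - 3*c^2 - 4*c + 12)/(c^2 + 7*c + 6)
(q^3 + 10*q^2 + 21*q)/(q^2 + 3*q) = q + 7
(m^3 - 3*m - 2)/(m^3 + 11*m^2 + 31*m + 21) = (m^2 - m - 2)/(m^2 + 10*m + 21)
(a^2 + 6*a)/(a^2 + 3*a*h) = (a + 6)/(a + 3*h)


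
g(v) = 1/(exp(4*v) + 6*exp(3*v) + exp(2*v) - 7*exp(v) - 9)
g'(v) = (-4*exp(4*v) - 18*exp(3*v) - 2*exp(2*v) + 7*exp(v))/(exp(4*v) + 6*exp(3*v) + exp(2*v) - 7*exp(v) - 9)^2 = (-4*exp(3*v) - 18*exp(2*v) - 2*exp(v) + 7)*exp(v)/(exp(4*v) + 6*exp(3*v) + exp(2*v) - 7*exp(v) - 9)^2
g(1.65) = 0.00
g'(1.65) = -0.00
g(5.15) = 0.00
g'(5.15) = -0.00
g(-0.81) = -0.09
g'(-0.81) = 0.01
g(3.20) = 0.00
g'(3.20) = -0.00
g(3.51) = 0.00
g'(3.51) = -0.00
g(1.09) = 0.00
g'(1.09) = -0.02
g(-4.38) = -0.11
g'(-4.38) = 0.00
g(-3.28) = -0.11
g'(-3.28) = 0.00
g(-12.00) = -0.11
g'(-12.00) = 0.00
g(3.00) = 0.00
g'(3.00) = 0.00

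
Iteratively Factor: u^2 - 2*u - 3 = (u + 1)*(u - 3)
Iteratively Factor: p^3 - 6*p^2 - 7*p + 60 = (p - 4)*(p^2 - 2*p - 15) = (p - 5)*(p - 4)*(p + 3)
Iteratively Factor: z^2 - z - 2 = (z + 1)*(z - 2)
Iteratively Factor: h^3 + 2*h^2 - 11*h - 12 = (h + 1)*(h^2 + h - 12) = (h + 1)*(h + 4)*(h - 3)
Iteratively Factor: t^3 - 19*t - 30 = (t + 2)*(t^2 - 2*t - 15) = (t + 2)*(t + 3)*(t - 5)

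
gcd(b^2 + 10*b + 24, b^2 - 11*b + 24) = 1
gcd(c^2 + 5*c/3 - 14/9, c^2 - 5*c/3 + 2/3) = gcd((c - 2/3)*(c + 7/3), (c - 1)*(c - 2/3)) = c - 2/3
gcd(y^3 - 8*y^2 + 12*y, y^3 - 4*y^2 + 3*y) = y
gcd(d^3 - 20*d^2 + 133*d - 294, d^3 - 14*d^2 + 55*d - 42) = d^2 - 13*d + 42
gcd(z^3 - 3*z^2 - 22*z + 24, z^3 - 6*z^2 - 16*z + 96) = z^2 - 2*z - 24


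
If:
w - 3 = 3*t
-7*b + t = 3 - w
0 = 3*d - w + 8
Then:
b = 4*w/21 - 4/7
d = w/3 - 8/3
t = w/3 - 1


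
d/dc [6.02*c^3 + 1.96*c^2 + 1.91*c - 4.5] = 18.06*c^2 + 3.92*c + 1.91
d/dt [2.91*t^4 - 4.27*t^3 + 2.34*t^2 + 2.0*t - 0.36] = 11.64*t^3 - 12.81*t^2 + 4.68*t + 2.0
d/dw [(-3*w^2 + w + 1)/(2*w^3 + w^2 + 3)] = (-2*w*(3*w + 1)*(-3*w^2 + w + 1) + (1 - 6*w)*(2*w^3 + w^2 + 3))/(2*w^3 + w^2 + 3)^2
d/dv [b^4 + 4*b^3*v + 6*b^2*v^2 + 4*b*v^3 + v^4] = 4*b^3 + 12*b^2*v + 12*b*v^2 + 4*v^3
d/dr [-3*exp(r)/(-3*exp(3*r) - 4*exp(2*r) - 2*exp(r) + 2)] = (-18*exp(3*r) - 12*exp(2*r) - 6)*exp(r)/(9*exp(6*r) + 24*exp(5*r) + 28*exp(4*r) + 4*exp(3*r) - 12*exp(2*r) - 8*exp(r) + 4)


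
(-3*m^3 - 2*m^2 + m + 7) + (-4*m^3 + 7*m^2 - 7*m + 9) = -7*m^3 + 5*m^2 - 6*m + 16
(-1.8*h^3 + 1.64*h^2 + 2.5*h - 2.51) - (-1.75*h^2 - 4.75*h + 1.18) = -1.8*h^3 + 3.39*h^2 + 7.25*h - 3.69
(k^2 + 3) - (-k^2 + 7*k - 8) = 2*k^2 - 7*k + 11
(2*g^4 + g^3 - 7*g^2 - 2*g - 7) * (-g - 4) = -2*g^5 - 9*g^4 + 3*g^3 + 30*g^2 + 15*g + 28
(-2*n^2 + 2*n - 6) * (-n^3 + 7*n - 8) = 2*n^5 - 2*n^4 - 8*n^3 + 30*n^2 - 58*n + 48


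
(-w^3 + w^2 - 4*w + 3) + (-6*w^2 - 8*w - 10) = -w^3 - 5*w^2 - 12*w - 7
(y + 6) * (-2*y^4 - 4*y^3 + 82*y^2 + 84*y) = -2*y^5 - 16*y^4 + 58*y^3 + 576*y^2 + 504*y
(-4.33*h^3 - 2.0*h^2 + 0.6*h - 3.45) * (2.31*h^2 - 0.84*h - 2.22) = -10.0023*h^5 - 0.9828*h^4 + 12.6786*h^3 - 4.0335*h^2 + 1.566*h + 7.659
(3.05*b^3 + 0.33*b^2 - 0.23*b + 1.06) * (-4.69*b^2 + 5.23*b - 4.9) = -14.3045*b^5 + 14.4038*b^4 - 12.1404*b^3 - 7.7913*b^2 + 6.6708*b - 5.194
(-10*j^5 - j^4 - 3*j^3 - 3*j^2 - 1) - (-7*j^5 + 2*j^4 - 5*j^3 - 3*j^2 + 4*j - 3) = -3*j^5 - 3*j^4 + 2*j^3 - 4*j + 2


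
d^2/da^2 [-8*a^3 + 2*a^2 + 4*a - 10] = 4 - 48*a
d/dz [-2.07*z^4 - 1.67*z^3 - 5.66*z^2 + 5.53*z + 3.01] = -8.28*z^3 - 5.01*z^2 - 11.32*z + 5.53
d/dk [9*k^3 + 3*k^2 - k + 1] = 27*k^2 + 6*k - 1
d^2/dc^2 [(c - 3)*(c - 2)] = 2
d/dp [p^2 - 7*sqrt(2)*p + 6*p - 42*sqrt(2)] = 2*p - 7*sqrt(2) + 6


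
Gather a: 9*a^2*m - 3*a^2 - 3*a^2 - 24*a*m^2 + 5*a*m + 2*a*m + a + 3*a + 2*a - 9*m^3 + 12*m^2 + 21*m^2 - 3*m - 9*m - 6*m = a^2*(9*m - 6) + a*(-24*m^2 + 7*m + 6) - 9*m^3 + 33*m^2 - 18*m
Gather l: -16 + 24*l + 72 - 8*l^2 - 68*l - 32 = -8*l^2 - 44*l + 24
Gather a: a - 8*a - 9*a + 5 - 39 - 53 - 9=-16*a - 96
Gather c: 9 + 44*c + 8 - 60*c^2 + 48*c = -60*c^2 + 92*c + 17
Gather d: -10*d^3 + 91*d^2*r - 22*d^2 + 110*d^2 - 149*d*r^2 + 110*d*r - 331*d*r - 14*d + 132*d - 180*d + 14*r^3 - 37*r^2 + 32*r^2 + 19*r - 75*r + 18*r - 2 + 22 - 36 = -10*d^3 + d^2*(91*r + 88) + d*(-149*r^2 - 221*r - 62) + 14*r^3 - 5*r^2 - 38*r - 16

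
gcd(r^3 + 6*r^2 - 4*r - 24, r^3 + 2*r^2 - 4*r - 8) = r^2 - 4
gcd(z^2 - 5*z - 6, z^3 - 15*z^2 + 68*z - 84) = z - 6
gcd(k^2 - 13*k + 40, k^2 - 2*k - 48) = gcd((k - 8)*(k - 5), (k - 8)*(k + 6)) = k - 8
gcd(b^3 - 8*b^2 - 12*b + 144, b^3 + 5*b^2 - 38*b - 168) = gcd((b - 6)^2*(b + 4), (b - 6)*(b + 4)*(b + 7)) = b^2 - 2*b - 24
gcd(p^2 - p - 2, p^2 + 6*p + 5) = p + 1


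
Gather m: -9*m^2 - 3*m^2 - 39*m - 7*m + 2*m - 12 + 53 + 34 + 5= -12*m^2 - 44*m + 80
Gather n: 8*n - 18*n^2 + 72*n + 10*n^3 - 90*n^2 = 10*n^3 - 108*n^2 + 80*n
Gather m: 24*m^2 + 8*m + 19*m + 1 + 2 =24*m^2 + 27*m + 3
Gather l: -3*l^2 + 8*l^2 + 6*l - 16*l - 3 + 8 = 5*l^2 - 10*l + 5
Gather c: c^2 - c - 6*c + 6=c^2 - 7*c + 6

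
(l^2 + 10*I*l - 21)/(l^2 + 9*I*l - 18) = (l + 7*I)/(l + 6*I)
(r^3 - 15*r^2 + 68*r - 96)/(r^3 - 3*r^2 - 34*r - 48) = (r^2 - 7*r + 12)/(r^2 + 5*r + 6)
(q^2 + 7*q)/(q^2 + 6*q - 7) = q/(q - 1)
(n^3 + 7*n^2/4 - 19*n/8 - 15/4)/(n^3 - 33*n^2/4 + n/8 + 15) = (n + 2)/(n - 8)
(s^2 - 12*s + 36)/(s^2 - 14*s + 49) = (s^2 - 12*s + 36)/(s^2 - 14*s + 49)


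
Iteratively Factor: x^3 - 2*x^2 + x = (x - 1)*(x^2 - x) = (x - 1)^2*(x)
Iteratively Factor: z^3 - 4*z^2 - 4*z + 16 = (z - 4)*(z^2 - 4) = (z - 4)*(z + 2)*(z - 2)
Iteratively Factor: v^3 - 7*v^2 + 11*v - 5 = (v - 5)*(v^2 - 2*v + 1) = (v - 5)*(v - 1)*(v - 1)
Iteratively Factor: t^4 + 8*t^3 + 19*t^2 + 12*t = (t)*(t^3 + 8*t^2 + 19*t + 12) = t*(t + 4)*(t^2 + 4*t + 3) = t*(t + 3)*(t + 4)*(t + 1)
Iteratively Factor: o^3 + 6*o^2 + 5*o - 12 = (o + 4)*(o^2 + 2*o - 3) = (o - 1)*(o + 4)*(o + 3)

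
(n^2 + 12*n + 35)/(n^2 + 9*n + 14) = (n + 5)/(n + 2)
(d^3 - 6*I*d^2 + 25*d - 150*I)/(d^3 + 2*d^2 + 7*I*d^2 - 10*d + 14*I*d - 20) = (d^2 - 11*I*d - 30)/(d^2 + 2*d*(1 + I) + 4*I)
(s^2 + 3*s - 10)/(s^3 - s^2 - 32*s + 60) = (s + 5)/(s^2 + s - 30)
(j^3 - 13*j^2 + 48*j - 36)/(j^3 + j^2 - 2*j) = (j^2 - 12*j + 36)/(j*(j + 2))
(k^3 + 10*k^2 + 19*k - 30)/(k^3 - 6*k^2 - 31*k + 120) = (k^2 + 5*k - 6)/(k^2 - 11*k + 24)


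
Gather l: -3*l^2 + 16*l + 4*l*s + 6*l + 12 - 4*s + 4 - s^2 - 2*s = -3*l^2 + l*(4*s + 22) - s^2 - 6*s + 16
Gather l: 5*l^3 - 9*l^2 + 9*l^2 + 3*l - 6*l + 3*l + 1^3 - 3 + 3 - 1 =5*l^3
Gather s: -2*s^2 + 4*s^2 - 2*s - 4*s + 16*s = 2*s^2 + 10*s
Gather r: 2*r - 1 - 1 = 2*r - 2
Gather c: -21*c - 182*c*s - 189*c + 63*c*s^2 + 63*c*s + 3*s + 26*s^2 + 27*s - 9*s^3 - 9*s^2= c*(63*s^2 - 119*s - 210) - 9*s^3 + 17*s^2 + 30*s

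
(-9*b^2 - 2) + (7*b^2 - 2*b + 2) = -2*b^2 - 2*b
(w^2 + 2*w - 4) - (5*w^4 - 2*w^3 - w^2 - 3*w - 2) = -5*w^4 + 2*w^3 + 2*w^2 + 5*w - 2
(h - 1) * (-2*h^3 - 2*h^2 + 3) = -2*h^4 + 2*h^2 + 3*h - 3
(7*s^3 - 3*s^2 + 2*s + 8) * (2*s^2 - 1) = 14*s^5 - 6*s^4 - 3*s^3 + 19*s^2 - 2*s - 8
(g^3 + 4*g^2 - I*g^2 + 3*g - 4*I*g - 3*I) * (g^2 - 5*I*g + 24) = g^5 + 4*g^4 - 6*I*g^4 + 22*g^3 - 24*I*g^3 + 76*g^2 - 42*I*g^2 + 57*g - 96*I*g - 72*I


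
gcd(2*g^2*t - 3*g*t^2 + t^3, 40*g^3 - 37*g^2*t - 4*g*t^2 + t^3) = -g + t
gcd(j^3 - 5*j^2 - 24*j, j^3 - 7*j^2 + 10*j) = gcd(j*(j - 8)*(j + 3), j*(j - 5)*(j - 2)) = j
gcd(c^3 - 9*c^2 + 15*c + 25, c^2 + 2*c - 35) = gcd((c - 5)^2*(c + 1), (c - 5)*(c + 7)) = c - 5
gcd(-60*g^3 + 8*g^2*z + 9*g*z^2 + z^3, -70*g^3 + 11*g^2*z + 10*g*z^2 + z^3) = -10*g^2 + 3*g*z + z^2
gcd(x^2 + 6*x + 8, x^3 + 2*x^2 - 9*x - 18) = x + 2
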